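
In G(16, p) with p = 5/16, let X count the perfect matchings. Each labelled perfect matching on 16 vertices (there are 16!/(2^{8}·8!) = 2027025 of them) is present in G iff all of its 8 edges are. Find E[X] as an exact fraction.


K_16 has 16!/(2^{8}·8!) = 2027025 labelled perfect matchings.
For each such perfect matching H, let X_H = 1 if all 8 edges of H are present in G. Then P[X_H = 1] = p^{8} = (5/16)^{8} = 390625/4294967296.
Summing the indicators: E[X] = Σ_H E[X_H] = 2027025 · p^{8} = 2027025 · 390625/4294967296 = 791806640625/4294967296.
Numerically: E[X] ≈ 184.36.

E[X] = 2027025 · (5/16)^{8} = 791806640625/4294967296 ≈ 184.36.


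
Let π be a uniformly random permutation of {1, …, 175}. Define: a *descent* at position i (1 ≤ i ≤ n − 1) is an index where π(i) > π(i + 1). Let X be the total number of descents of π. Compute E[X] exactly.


Write X = Σ X_I over i = 1, …, 174, with X_I the indicator of one descent.
There are 174 indicators.
For each fixed i, the pair (π(i), π(i+1)) is a uniformly random ordered pair of distinct values from {1, …, 175}; by symmetry P[π(i) > π(i+1)] = 1/2.
By linearity: E[X] = 174 · (1/2) = (175 − 1) · (1/2) = 87 ≈ 87.00000.

E[X] = 87 = 87.00000.


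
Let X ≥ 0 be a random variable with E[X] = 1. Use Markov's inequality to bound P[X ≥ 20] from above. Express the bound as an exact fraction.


μ = E[X] = 1, a = 20.
Markov: P[X ≥ 20] ≤ μ/a = (1)/20 = 1/20.
Numerically: ≈ 0.050000.
(Since a = 20 > μ = 1.000000, the bound 1/20 is < 1 and informative.)

P[X ≥ 20] ≤ 1/20 ≈ 0.050000.


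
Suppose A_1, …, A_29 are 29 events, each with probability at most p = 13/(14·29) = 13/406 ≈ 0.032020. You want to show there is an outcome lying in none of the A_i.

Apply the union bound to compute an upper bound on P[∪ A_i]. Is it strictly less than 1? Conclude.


Union bound: P[∪_{i=1}^{29} A_i] ≤ Σ_i P[A_i] ≤ 29·p = 29·(13/406) = 13/14.
Numerically: 13/14 ≈ 0.928571.
Is 13/14 < 1? YES.
Since P[∪ A_i] ≤ 13/14 < 1, the complement has P[∩ A_i^c] ≥ 1 − 13/14 = 1/14 > 0, so some outcome avoids every A_i.

29·p = 13/14 ≈ 0.928571; existence CERTIFIED by the union bound.


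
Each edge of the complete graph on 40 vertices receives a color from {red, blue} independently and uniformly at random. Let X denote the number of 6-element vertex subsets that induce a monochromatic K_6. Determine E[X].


Let X = Σ_S X_S over the C(40, 6) = 3838380 subsets S of size 6, where X_S = 1 if the K_6 on S is monochromatic.
For a fixed S, the K_6 on S has C(6, 2) = 15 edges. P[all 15 edges red] = (1/2)^15, and likewise for blue, so P[monochromatic] = 2·(1/2)^15 = 2^{1 − 15} = 1/16384.
By linearity: E[X] = C(40, 6) · 2^{1 − 15} = 3838380 · 1/16384 = 959595/4096.
Numerically: E[X] ≈ 234.276123.

E[X] = C(40,6)·2^(1−C(6,2)) = 959595/4096 ≈ 234.276123.


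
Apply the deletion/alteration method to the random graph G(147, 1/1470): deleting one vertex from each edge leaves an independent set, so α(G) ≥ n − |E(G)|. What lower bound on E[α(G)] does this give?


E[|E(G)|] = C(147, 2)·p = 10731 · (1/1470) = 73/10.
E[α(G)] ≥ n − E[|E(G)|] = 147 − 73/10 = 1397/10.
Numerically: ≈ 139.700.
(This is only a lower bound; the true E[α(G)] may be larger.)

E[α(G)] ≥ 1397/10 ≈ 139.700.


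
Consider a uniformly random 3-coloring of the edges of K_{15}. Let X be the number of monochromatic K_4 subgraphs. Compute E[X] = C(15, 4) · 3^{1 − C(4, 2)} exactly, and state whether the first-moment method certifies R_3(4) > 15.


E[X] = C(15, 4) · 3^{1 − 6} = 1365 · 3^{−5} = 1365/243.
As a reduced fraction: E[X] = 455/81 ≈ 5.61728.
Is E[X] < 1? NO.
Since E[X] ≥ 1, the first-moment bound is inconclusive at n = 15; it does NOT by itself certify R_3(4) > 15.

E[X] = 455/81 ≈ 5.61728; E[X] ≥ 1; first-moment method inconclusive here.


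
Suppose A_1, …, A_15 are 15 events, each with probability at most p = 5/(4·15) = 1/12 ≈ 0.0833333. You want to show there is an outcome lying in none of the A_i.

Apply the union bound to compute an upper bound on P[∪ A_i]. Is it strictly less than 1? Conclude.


Union bound: P[∪_{i=1}^{15} A_i] ≤ Σ_i P[A_i] ≤ 15·p = 15·(1/12) = 5/4.
Numerically: 5/4 ≈ 1.2500000.
Is 5/4 < 1? NO.
Since the bound 5/4 is ≥ 1, the union bound is uninformative here; it does NOT by itself certify existence.

15·p = 5/4 ≈ 1.2500000; existence NOT certified by the union bound.


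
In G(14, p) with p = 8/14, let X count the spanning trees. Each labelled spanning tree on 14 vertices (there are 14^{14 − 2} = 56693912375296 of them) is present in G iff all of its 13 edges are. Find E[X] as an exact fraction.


K_14 has 14^{14 − 2} = 56693912375296 labelled spanning trees.
For each such spanning tree H, let X_H = 1 if all 13 edges of H are present in G. Then P[X_H = 1] = p^{13} = (4/7)^{13} = 67108864/96889010407.
Summing the indicators: E[X] = Σ_H E[X_H] = 56693912375296 · p^{13} = 56693912375296 · 67108864/96889010407 = 274877906944/7.
Numerically: E[X] ≈ 3.93e+10.

E[X] = 56693912375296 · (4/7)^{13} = 274877906944/7 ≈ 3.93e+10.


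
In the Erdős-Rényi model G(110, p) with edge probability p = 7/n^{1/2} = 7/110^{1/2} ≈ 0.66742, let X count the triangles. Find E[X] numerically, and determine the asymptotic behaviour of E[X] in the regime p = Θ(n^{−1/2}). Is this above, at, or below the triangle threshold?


Number of potential triangles: C(110, 3) = 215820.
Each occurs with probability p³ ≈ (0.66742)³ ≈ 2.9730697e-01.
By linearity: E[X] = C(110, 3)·p³ ≈ 215820 · 2.9730697e-01 ≈ 64164.79048.
Since α = 1/2 < 1, p = c/n^{1/2} ≫ 1/n is above the triangle threshold p ~ 1/n. Asymptotically E[X] ~ (c³/6)·n^{3(1−α)} = (7³/6)·n^{1.5} → ∞; triangles are abundant w.h.p.

E[X] ≈ 64164.79048; in regime p = Θ(1/n^{1/2}) E[X] diverges (above the triangle threshold p ~ 1/n).


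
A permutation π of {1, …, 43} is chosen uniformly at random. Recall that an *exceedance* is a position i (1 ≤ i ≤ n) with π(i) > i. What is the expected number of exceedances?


Write X = Σ_{i=1}^{43} X_i, where X_i = 1_{π(i) > i}.
For each fixed i, π(i) is uniform over {1, …, 43} (marginal of a uniform permutation), so P[π(i) > i] = (n − i)/n. Summing: Σ_{i=1}^{43} (n − i)/n = (0 + 1 + … + 42)/43 = 43(43 − 1)/(2·43) = (43 − 1)/2.
Hence E[X] = Σ_{i=1}^{43} (43 − i)/43 = 21 ≈ 21.000.

E[X] = 21 = 21.000.


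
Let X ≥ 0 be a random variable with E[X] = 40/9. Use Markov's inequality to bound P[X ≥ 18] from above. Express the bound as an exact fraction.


μ = E[X] = 40/9, a = 18.
Markov: P[X ≥ 18] ≤ μ/a = (40/9)/18 = 20/81.
Numerically: ≈ 0.24691.
(Since a = 18 > μ = 4.44444, the bound 20/81 is < 1 and informative.)

P[X ≥ 18] ≤ 20/81 ≈ 0.24691.


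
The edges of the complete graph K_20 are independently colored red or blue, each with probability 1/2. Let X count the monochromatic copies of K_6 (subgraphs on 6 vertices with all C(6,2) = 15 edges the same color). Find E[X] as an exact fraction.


Let X = Σ_S X_S over the C(20, 6) = 38760 subsets S of size 6, where X_S = 1 if the K_6 on S is monochromatic.
For a fixed S, the K_6 on S has C(6, 2) = 15 edges. P[all 15 edges red] = (1/2)^15, and likewise for blue, so P[monochromatic] = 2·(1/2)^15 = 2^{1 − 15} = 1/16384.
Summing: E[X] = C(20, 6) · 2^{1 − 15} = 38760 · 1/16384 = 4845/2048.
Numerically: E[X] ≈ 2.365723.

E[X] = C(20,6)·2^(1−C(6,2)) = 4845/2048 ≈ 2.365723.


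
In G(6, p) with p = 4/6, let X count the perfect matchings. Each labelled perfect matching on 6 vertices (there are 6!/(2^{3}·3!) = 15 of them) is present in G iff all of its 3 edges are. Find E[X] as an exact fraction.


K_6 has 6!/(2^{3}·3!) = 15 labelled perfect matchings.
For each such perfect matching H, let X_H = 1 if all 3 edges of H are present in G. Then P[X_H = 1] = p^{3} = (2/3)^{3} = 8/27.
By linearity: E[X] = Σ_H E[X_H] = 15 · p^{3} = 15 · 8/27 = 40/9.
Numerically: E[X] ≈ 4.4444.

E[X] = 15 · (2/3)^{3} = 40/9 ≈ 4.4444.


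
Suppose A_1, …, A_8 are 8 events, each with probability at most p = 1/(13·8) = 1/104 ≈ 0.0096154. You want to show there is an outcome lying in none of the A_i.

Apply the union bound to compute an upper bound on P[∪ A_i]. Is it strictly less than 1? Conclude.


Union bound: P[∪_{i=1}^{8} A_i] ≤ Σ_i P[A_i] ≤ 8·p = 8·(1/104) = 1/13.
Numerically: 1/13 ≈ 0.0769231.
Is 1/13 < 1? YES.
Since P[∪ A_i] ≤ 1/13 < 1, the complement has P[∩ A_i^c] ≥ 1 − 1/13 = 12/13 > 0, so some outcome avoids every A_i.

8·p = 1/13 ≈ 0.0769231; existence CERTIFIED by the union bound.


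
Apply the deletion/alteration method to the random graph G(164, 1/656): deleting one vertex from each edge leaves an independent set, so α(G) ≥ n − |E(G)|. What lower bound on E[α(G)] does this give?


E[|E(G)|] = C(164, 2)·p = 13366 · (1/656) = 163/8.
E[α(G)] ≥ n − E[|E(G)|] = 164 − 163/8 = 1149/8.
Numerically: ≈ 143.625.
(This is only a lower bound; the true E[α(G)] may be larger.)

E[α(G)] ≥ 1149/8 ≈ 143.625.


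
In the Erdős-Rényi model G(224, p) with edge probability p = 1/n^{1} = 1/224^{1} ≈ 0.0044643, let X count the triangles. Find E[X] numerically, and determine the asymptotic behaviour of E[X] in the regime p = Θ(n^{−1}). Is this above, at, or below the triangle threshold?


Number of potential triangles: C(224, 3) = 1848224.
Each occurs with probability p³ ≈ (0.0044643)³ ≈ 8.8972531e-08.
By linearity: E[X] = C(224, 3)·p³ ≈ 1848224 · 8.8972531e-08 ≈ 0.16444.
Here α = 1, so p = 1/n is exactly at the triangle threshold p ~ 1/n. Asymptotically E[X] → c³/6 = 1³/6 = 1/6 ≈ 0.16667, a bounded constant. In this regime the triangle count is asymptotically Poisson(c³/6).

E[X] ≈ 0.16444; in regime p = Θ(1/n^{1}) E[X] stays bounded (at the triangle threshold p ~ 1/n).


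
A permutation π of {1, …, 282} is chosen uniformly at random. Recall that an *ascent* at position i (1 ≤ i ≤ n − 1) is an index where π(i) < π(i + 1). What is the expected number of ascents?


Write X = Σ X_I over i = 1, …, 281, with X_I the indicator of one ascent.
There are 281 indicators.
For each fixed i, the pair (π(i), π(i+1)) is a uniformly random ordered pair of distinct values from {1, …, 282}; by symmetry P[π(i) < π(i+1)] = 1/2.
By linearity: E[X] = 281 · (1/2) = (282 − 1) · (1/2) = 281/2 ≈ 140.50000.

E[X] = 281/2 = 140.50000.


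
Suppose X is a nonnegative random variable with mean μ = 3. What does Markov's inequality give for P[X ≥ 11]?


μ = E[X] = 3, a = 11.
Markov: P[X ≥ 11] ≤ μ/a = (3)/11 = 3/11.
Numerically: ≈ 0.2727.
(Since a = 11 > μ = 3.0000, the bound 3/11 is < 1 and informative.)

P[X ≥ 11] ≤ 3/11 ≈ 0.2727.


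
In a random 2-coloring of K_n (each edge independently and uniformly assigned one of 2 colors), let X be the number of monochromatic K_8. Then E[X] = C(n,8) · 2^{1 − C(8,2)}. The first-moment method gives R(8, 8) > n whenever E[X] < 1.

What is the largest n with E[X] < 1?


We need C(n, 8) · 2^{1 − 28} < 1, i.e. C(n, 8) < 2^{28 − 1} = 134217728.
Check values of n near the boundary:
  n = 36: C(36, 8) = 30260340; 30260340 < 134217728? YES
  n = 37: C(37, 8) = 38608020; 38608020 < 134217728? YES
  n = 38: C(38, 8) = 48903492; 48903492 < 134217728? YES
  n = 39: C(39, 8) = 61523748; 61523748 < 134217728? YES
  n = 40: C(40, 8) = 76904685; 76904685 < 134217728? YES
  n = 41: C(41, 8) = 95548245; 95548245 < 134217728? YES
  n = 42: C(42, 8) = 118030185; 118030185 < 134217728? YES
  n = 43: C(43, 8) = 145008513; 145008513 < 134217728? NO
  n = 44: C(44, 8) = 177232627; 177232627 < 134217728? NO
  n = 45: C(45, 8) = 215553195; 215553195 < 134217728? NO
The largest n with C(n, 8) < 134217728 is n = 42 (where E[X] = 118030185/134217728 ≈ 0.879). Hence R(8, 8) > 42, i.e. R(8, 8) ≥ 43.

Largest n = 42; hence R(8, 8) > 42.


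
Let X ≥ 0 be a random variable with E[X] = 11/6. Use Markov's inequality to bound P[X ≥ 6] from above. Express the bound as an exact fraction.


μ = E[X] = 11/6, a = 6.
Markov: P[X ≥ 6] ≤ μ/a = (11/6)/6 = 11/36.
Numerically: ≈ 0.3056.
(Since a = 6 > μ = 1.8333, the bound 11/36 is < 1 and informative.)

P[X ≥ 6] ≤ 11/36 ≈ 0.3056.


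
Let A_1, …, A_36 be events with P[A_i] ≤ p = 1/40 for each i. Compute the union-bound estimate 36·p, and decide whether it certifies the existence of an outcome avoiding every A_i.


Union bound: P[∪_{i=1}^{36} A_i] ≤ Σ_i P[A_i] ≤ 36·p = 36·(1/40) = 9/10.
Numerically: 9/10 ≈ 0.9000.
Is 9/10 < 1? YES.
Since P[∪ A_i] ≤ 9/10 < 1, the complement has P[∩ A_i^c] ≥ 1 − 9/10 = 1/10 > 0, so some outcome avoids every A_i.

36·p = 9/10 ≈ 0.9000; existence CERTIFIED by the union bound.


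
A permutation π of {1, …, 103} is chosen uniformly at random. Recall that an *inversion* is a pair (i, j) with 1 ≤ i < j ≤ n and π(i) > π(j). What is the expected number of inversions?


Write X = Σ X_I over the C(103, 2) = 5253 pairs i < j, with X_I the indicator of one inversion.
There are 5253 indicators.
For each fixed pair i < j, the values π(i) and π(j) are two distinct elements of {1, …, 103} in uniformly random order; by symmetry P[π(i) > π(j)] = 1/2.
By linearity: E[X] = 5253 · (1/2) = C(103, 2) · (1/2) = 5253/2 = 5253/2 ≈ 2626.50000.

E[X] = 5253/2 = 2626.50000.


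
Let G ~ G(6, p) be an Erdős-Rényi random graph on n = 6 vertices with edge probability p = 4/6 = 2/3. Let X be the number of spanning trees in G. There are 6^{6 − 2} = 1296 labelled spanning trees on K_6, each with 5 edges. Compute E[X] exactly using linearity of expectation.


K_6 has 6^{6 − 2} = 1296 labelled spanning trees.
For each such spanning tree H, let X_H = 1 if all 5 edges of H are present in G. Then P[X_H = 1] = p^{5} = (2/3)^{5} = 32/243.
Summing the indicators: E[X] = Σ_H E[X_H] = 1296 · p^{5} = 1296 · 32/243 = 512/3.
Numerically: E[X] ≈ 170.7.

E[X] = 1296 · (2/3)^{5} = 512/3 ≈ 170.7.


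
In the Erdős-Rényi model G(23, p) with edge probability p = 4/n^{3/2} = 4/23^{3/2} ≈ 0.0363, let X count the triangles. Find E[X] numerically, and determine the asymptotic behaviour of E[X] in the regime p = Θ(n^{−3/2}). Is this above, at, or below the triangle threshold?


Number of potential triangles: C(23, 3) = 1771.
Each occurs with probability p³ ≈ (0.0363)³ ≈ 4.76875e-05.
By linearity: E[X] = C(23, 3)·p³ ≈ 1771 · 4.76875e-05 ≈ 0.084.
Since α = 3/2 > 1, p = c/n^{3/2} = o(1/n) is below the triangle threshold p ~ 1/n. Asymptotically E[X] ~ (c³/6)·n^{3(1−α)} = (4³/6)·n^{-1.5} → 0, so by Markov's inequality G has no triangles w.h.p.

E[X] ≈ 0.084; in regime p = Θ(1/n^{3/2}) E[X] tends to 0 (below the triangle threshold p ~ 1/n).


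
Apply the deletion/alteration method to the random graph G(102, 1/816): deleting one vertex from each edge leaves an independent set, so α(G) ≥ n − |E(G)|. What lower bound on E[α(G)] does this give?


E[|E(G)|] = C(102, 2)·p = 5151 · (1/816) = 101/16.
E[α(G)] ≥ n − E[|E(G)|] = 102 − 101/16 = 1531/16.
Numerically: ≈ 95.687500.
(This is only a lower bound; the true E[α(G)] may be larger.)

E[α(G)] ≥ 1531/16 ≈ 95.687500.


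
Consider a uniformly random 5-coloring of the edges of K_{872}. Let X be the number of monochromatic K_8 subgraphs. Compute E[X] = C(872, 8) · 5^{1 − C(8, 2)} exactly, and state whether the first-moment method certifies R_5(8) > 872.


E[X] = C(872, 8) · 5^{1 − 28} = 8028343903111291045 · 5^{−27} = 8028343903111291045/7450580596923828125.
As a reduced fraction: E[X] = 1605668780622258209/1490116119384765625 ≈ 1.07755.
Is E[X] < 1? NO.
Since E[X] ≥ 1, the first-moment bound is inconclusive at n = 872; it does NOT by itself certify R_5(8) > 872.

E[X] = 1605668780622258209/1490116119384765625 ≈ 1.07755; E[X] ≥ 1; first-moment method inconclusive here.


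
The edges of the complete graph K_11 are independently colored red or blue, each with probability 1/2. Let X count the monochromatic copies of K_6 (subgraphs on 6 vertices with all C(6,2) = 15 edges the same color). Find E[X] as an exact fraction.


Let X = Σ_S X_S over the C(11, 6) = 462 subsets S of size 6, where X_S = 1 if the K_6 on S is monochromatic.
For a fixed S, the K_6 on S has C(6, 2) = 15 edges. P[all 15 edges red] = (1/2)^15, and likewise for blue, so P[monochromatic] = 2·(1/2)^15 = 2^{1 − 15} = 1/16384.
Summing: E[X] = C(11, 6) · 2^{1 − 15} = 462 · 1/16384 = 231/8192.
Numerically: E[X] ≈ 0.02820.

E[X] = C(11,6)·2^(1−C(6,2)) = 231/8192 ≈ 0.02820.


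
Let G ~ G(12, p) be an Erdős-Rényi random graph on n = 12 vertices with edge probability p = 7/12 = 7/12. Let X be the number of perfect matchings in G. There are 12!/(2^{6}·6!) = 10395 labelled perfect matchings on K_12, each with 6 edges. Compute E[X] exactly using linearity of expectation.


K_12 has 12!/(2^{6}·6!) = 10395 labelled perfect matchings.
For each such perfect matching H, let X_H = 1 if all 6 edges of H are present in G. Then P[X_H = 1] = p^{6} = (7/12)^{6} = 117649/2985984.
By linearity: E[X] = Σ_H E[X_H] = 10395 · p^{6} = 10395 · 117649/2985984 = 45294865/110592.
Numerically: E[X] ≈ 409.57.

E[X] = 10395 · (7/12)^{6} = 45294865/110592 ≈ 409.57.


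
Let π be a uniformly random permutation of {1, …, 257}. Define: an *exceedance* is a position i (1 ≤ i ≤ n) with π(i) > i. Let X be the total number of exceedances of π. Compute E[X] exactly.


Write X = Σ_{i=1}^{257} X_i, where X_i = 1_{π(i) > i}.
For each fixed i, π(i) is uniform over {1, …, 257} (marginal of a uniform permutation), so P[π(i) > i] = (n − i)/n. Summing: Σ_{i=1}^{257} (n − i)/n = (0 + 1 + … + 256)/257 = 257(257 − 1)/(2·257) = (257 − 1)/2.
Hence E[X] = Σ_{i=1}^{257} (257 − i)/257 = 128 ≈ 128.000.

E[X] = 128 = 128.000.


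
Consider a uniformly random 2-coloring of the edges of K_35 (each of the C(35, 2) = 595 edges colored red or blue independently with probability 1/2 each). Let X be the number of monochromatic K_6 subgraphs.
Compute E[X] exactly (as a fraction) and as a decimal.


Let X = Σ_S X_S over the C(35, 6) = 1623160 subsets S of size 6, where X_S = 1 if the K_6 on S is monochromatic.
For a fixed S, the K_6 on S has C(6, 2) = 15 edges. P[all 15 edges red] = (1/2)^15, and likewise for blue, so P[monochromatic] = 2·(1/2)^15 = 2^{1 − 15} = 1/16384.
By linearity: E[X] = C(35, 6) · 2^{1 − 15} = 1623160 · 1/16384 = 202895/2048.
Numerically: E[X] ≈ 99.06982.

E[X] = C(35,6)·2^(1−C(6,2)) = 202895/2048 ≈ 99.06982.


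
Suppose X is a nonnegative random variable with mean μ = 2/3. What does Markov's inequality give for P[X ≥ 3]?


μ = E[X] = 2/3, a = 3.
Markov: P[X ≥ 3] ≤ μ/a = (2/3)/3 = 2/9.
Numerically: ≈ 0.22222.
(Since a = 3 > μ = 0.66667, the bound 2/9 is < 1 and informative.)

P[X ≥ 3] ≤ 2/9 ≈ 0.22222.


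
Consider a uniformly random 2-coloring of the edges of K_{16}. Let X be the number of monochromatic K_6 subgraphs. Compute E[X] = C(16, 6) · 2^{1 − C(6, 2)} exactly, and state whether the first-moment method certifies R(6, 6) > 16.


E[X] = C(16, 6) · 2^{1 − 15} = 8008 · 2^{−14} = 8008/16384.
As a reduced fraction: E[X] = 1001/2048 ≈ 0.4887695.
Is E[X] < 1? YES.
Since E[X] < 1, there exists a 2-coloring of K_{16} with no monochromatic K_6; hence R(6, 6) > 16.

E[X] = 1001/2048 ≈ 0.4887695; E[X] < 1, so R(6, 6) > 16.


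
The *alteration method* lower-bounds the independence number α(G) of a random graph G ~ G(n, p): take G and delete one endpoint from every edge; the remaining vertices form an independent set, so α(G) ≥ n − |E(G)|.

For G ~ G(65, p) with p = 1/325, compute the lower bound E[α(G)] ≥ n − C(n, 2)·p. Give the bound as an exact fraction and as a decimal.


E[|E(G)|] = C(65, 2)·p = 2080 · (1/325) = 32/5.
E[α(G)] ≥ n − E[|E(G)|] = 65 − 32/5 = 293/5.
Numerically: ≈ 58.60000.
(This is only a lower bound; the true E[α(G)] may be larger.)

E[α(G)] ≥ 293/5 ≈ 58.60000.


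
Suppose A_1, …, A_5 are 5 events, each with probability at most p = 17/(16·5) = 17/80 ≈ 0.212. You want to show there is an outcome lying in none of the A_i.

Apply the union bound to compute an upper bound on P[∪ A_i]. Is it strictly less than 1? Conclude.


Union bound: P[∪_{i=1}^{5} A_i] ≤ Σ_i P[A_i] ≤ 5·p = 5·(17/80) = 17/16.
Numerically: 17/16 ≈ 1.062.
Is 17/16 < 1? NO.
Since the bound 17/16 is ≥ 1, the union bound is uninformative here; it does NOT by itself certify existence.

5·p = 17/16 ≈ 1.062; existence NOT certified by the union bound.


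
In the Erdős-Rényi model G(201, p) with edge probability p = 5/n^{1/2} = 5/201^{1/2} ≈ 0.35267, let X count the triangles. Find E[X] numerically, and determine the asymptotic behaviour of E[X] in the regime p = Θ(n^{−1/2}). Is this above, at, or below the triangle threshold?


Number of potential triangles: C(201, 3) = 1333300.
Each occurs with probability p³ ≈ (0.35267)³ ≈ 4.3864777e-02.
By linearity: E[X] = C(201, 3)·p³ ≈ 1333300 · 4.3864777e-02 ≈ 58484.90731.
Since α = 1/2 < 1, p = c/n^{1/2} ≫ 1/n is above the triangle threshold p ~ 1/n. Asymptotically E[X] ~ (c³/6)·n^{3(1−α)} = (5³/6)·n^{1.5} → ∞; triangles are abundant w.h.p.

E[X] ≈ 58484.90731; in regime p = Θ(1/n^{1/2}) E[X] diverges (above the triangle threshold p ~ 1/n).


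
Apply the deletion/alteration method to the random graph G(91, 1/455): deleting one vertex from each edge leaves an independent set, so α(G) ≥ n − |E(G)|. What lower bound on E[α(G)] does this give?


E[|E(G)|] = C(91, 2)·p = 4095 · (1/455) = 9.
E[α(G)] ≥ n − E[|E(G)|] = 91 − 9 = 82.
Numerically: ≈ 82.000.
(This is only a lower bound; the true E[α(G)] may be larger.)

E[α(G)] ≥ 82 ≈ 82.000.


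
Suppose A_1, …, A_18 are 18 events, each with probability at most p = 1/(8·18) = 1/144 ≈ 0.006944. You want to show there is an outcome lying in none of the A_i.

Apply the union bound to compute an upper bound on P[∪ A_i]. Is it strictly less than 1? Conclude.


Union bound: P[∪_{i=1}^{18} A_i] ≤ Σ_i P[A_i] ≤ 18·p = 18·(1/144) = 1/8.
Numerically: 1/8 ≈ 0.125000.
Is 1/8 < 1? YES.
Since P[∪ A_i] ≤ 1/8 < 1, the complement has P[∩ A_i^c] ≥ 1 − 1/8 = 7/8 > 0, so some outcome avoids every A_i.

18·p = 1/8 ≈ 0.125000; existence CERTIFIED by the union bound.


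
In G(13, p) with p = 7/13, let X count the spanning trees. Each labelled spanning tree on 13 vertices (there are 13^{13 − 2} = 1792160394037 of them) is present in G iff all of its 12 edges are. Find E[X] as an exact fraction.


K_13 has 13^{13 − 2} = 1792160394037 labelled spanning trees.
For each such spanning tree H, let X_H = 1 if all 12 edges of H are present in G. Then P[X_H = 1] = p^{12} = (7/13)^{12} = 13841287201/23298085122481.
By linearity of expectation: E[X] = Σ_H E[X_H] = 1792160394037 · p^{12} = 1792160394037 · 13841287201/23298085122481 = 13841287201/13.
Numerically: E[X] ≈ 1.06e+09.

E[X] = 1792160394037 · (7/13)^{12} = 13841287201/13 ≈ 1.06e+09.


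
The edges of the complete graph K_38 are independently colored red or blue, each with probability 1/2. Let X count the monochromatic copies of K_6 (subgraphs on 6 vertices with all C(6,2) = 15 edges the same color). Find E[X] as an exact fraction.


Let X = Σ_S X_S over the C(38, 6) = 2760681 subsets S of size 6, where X_S = 1 if the K_6 on S is monochromatic.
For a fixed S, the K_6 on S has C(6, 2) = 15 edges. P[all 15 edges red] = (1/2)^15, and likewise for blue, so P[monochromatic] = 2·(1/2)^15 = 2^{1 − 15} = 1/16384.
By linearity: E[X] = C(38, 6) · 2^{1 − 15} = 2760681 · 1/16384 = 2760681/16384.
Numerically: E[X] ≈ 168.4986.

E[X] = C(38,6)·2^(1−C(6,2)) = 2760681/16384 ≈ 168.4986.


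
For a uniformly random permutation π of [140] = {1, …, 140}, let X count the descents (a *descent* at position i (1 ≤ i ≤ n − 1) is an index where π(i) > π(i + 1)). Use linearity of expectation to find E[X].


Write X = Σ X_I over i = 1, …, 139, with X_I the indicator of one descent.
There are 139 indicators.
For each fixed i, the pair (π(i), π(i+1)) is a uniformly random ordered pair of distinct values from {1, …, 140}; by symmetry P[π(i) > π(i+1)] = 1/2.
By linearity: E[X] = 139 · (1/2) = (140 − 1) · (1/2) = 139/2 ≈ 69.500000.

E[X] = 139/2 = 69.500000.


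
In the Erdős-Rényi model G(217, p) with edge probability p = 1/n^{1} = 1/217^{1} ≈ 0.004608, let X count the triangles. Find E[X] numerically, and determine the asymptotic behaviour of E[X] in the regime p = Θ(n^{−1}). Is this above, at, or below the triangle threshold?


Number of potential triangles: C(217, 3) = 1679580.
Each occurs with probability p³ ≈ (0.004608)³ ≈ 9.786351e-08.
By linearity: E[X] = C(217, 3)·p³ ≈ 1679580 · 9.786351e-08 ≈ 0.1644.
Here α = 1, so p = 1/n is exactly at the triangle threshold p ~ 1/n. Asymptotically E[X] → c³/6 = 1³/6 = 1/6 ≈ 0.1667, a bounded constant. In this regime the triangle count is asymptotically Poisson(c³/6).

E[X] ≈ 0.1644; in regime p = Θ(1/n^{1}) E[X] stays bounded (at the triangle threshold p ~ 1/n).


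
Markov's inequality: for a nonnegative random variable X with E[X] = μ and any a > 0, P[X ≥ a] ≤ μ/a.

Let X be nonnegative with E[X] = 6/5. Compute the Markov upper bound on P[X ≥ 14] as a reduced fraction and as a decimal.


μ = E[X] = 6/5, a = 14.
Markov: P[X ≥ 14] ≤ μ/a = (6/5)/14 = 3/35.
Numerically: ≈ 0.086.
(Since a = 14 > μ = 1.200, the bound 3/35 is < 1 and informative.)

P[X ≥ 14] ≤ 3/35 ≈ 0.086.


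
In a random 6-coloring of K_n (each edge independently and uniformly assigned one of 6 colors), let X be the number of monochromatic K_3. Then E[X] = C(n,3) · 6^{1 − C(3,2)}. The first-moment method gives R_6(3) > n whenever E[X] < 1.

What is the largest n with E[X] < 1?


We need C(n, 3) · 6^{1 − 3} < 1, i.e. C(n, 3) < 6^{3 − 1} = 36.
Check values of n near the boundary:
  n = 6: C(6, 3) = 20; 20 < 36? YES
  n = 7: C(7, 3) = 35; 35 < 36? YES
  n = 8: C(8, 3) = 56; 56 < 36? NO
  n = 9: C(9, 3) = 84; 84 < 36? NO
The largest n with C(n, 3) < 36 is n = 7 (where E[X] = 35/36 ≈ 0.972222). Hence R_6(3) > 7, i.e. R_6(3) ≥ 8.

Largest n = 7; hence R_6(3) > 7.


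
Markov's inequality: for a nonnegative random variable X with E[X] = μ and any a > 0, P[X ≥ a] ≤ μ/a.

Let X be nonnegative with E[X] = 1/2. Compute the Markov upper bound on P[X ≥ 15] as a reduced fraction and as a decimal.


μ = E[X] = 1/2, a = 15.
Markov: P[X ≥ 15] ≤ μ/a = (1/2)/15 = 1/30.
Numerically: ≈ 0.0333.
(Since a = 15 > μ = 0.5000, the bound 1/30 is < 1 and informative.)

P[X ≥ 15] ≤ 1/30 ≈ 0.0333.


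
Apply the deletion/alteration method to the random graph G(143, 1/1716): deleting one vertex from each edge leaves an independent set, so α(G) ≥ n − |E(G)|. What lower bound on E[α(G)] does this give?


E[|E(G)|] = C(143, 2)·p = 10153 · (1/1716) = 71/12.
E[α(G)] ≥ n − E[|E(G)|] = 143 − 71/12 = 1645/12.
Numerically: ≈ 137.08333.
(This is only a lower bound; the true E[α(G)] may be larger.)

E[α(G)] ≥ 1645/12 ≈ 137.08333.


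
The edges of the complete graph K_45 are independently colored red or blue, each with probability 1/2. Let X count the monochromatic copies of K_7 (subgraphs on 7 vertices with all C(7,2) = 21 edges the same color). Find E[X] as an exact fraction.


Let X = Σ_S X_S over the C(45, 7) = 45379620 subsets S of size 7, where X_S = 1 if the K_7 on S is monochromatic.
For a fixed S, the K_7 on S has C(7, 2) = 21 edges. P[all 21 edges red] = (1/2)^21, and likewise for blue, so P[monochromatic] = 2·(1/2)^21 = 2^{1 − 21} = 1/1048576.
Summing: E[X] = C(45, 7) · 2^{1 − 21} = 45379620 · 1/1048576 = 11344905/262144.
Numerically: E[X] ≈ 43.277.

E[X] = C(45,7)·2^(1−C(7,2)) = 11344905/262144 ≈ 43.277.


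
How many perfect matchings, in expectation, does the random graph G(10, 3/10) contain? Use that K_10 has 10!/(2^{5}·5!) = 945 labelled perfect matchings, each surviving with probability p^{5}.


K_10 has 10!/(2^{5}·5!) = 945 labelled perfect matchings.
For each such perfect matching H, let X_H = 1 if all 5 edges of H are present in G. Then P[X_H = 1] = p^{5} = (3/10)^{5} = 243/100000.
Summing the indicators: E[X] = Σ_H E[X_H] = 945 · p^{5} = 945 · 243/100000 = 45927/20000.
Numerically: E[X] ≈ 2.296.

E[X] = 945 · (3/10)^{5} = 45927/20000 ≈ 2.296.


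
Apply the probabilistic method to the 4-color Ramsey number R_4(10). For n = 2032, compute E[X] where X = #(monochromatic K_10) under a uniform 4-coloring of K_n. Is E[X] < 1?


E[X] = C(2032, 10) · 4^{1 − 45} = 323475384642158147171212440 · 4^{−44} = 323475384642158147171212440/309485009821345068724781056.
As a reduced fraction: E[X] = 40434423080269768396401555/38685626227668133590597632 ≈ 1.0452053.
Is E[X] < 1? NO.
Since E[X] ≥ 1, the first-moment bound is inconclusive at n = 2032; it does NOT by itself certify R_4(10) > 2032.

E[X] = 40434423080269768396401555/38685626227668133590597632 ≈ 1.0452053; E[X] ≥ 1; first-moment method inconclusive here.


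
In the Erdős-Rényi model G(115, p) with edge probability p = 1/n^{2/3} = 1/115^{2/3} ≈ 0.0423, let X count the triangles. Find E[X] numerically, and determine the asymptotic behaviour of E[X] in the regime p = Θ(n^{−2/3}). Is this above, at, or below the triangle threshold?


Number of potential triangles: C(115, 3) = 246905.
Each occurs with probability p³ ≈ (0.0423)³ ≈ 7.56144e-05.
By linearity: E[X] = C(115, 3)·p³ ≈ 246905 · 7.56144e-05 ≈ 18.670.
Since α = 2/3 < 1, p = c/n^{2/3} ≫ 1/n is above the triangle threshold p ~ 1/n. Asymptotically E[X] ~ (c³/6)·n^{3(1−α)} = (1³/6)·n^{1} → ∞; triangles are abundant w.h.p.

E[X] ≈ 18.670; in regime p = Θ(1/n^{2/3}) E[X] diverges (above the triangle threshold p ~ 1/n).


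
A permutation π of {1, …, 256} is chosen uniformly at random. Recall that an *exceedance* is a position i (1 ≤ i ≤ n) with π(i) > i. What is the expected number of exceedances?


Write X = Σ_{i=1}^{256} X_i, where X_i = 1_{π(i) > i}.
For each fixed i, π(i) is uniform over {1, …, 256} (marginal of a uniform permutation), so P[π(i) > i] = (n − i)/n. Summing: Σ_{i=1}^{256} (n − i)/n = (0 + 1 + … + 255)/256 = 256(256 − 1)/(2·256) = (256 − 1)/2.
Hence E[X] = Σ_{i=1}^{256} (256 − i)/256 = 255/2 ≈ 127.50000.

E[X] = 255/2 = 127.50000.


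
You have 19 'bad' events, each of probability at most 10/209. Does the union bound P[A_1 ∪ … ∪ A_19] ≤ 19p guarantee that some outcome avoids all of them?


Union bound: P[∪_{i=1}^{19} A_i] ≤ Σ_i P[A_i] ≤ 19·p = 19·(10/209) = 10/11.
Numerically: 10/11 ≈ 0.909.
Is 10/11 < 1? YES.
Since P[∪ A_i] ≤ 10/11 < 1, the complement has P[∩ A_i^c] ≥ 1 − 10/11 = 1/11 > 0, so some outcome avoids every A_i.

19·p = 10/11 ≈ 0.909; existence CERTIFIED by the union bound.


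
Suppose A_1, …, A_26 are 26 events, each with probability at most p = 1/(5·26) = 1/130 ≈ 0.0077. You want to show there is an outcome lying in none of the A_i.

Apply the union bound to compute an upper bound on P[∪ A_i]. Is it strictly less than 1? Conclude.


Union bound: P[∪_{i=1}^{26} A_i] ≤ Σ_i P[A_i] ≤ 26·p = 26·(1/130) = 1/5.
Numerically: 1/5 ≈ 0.2000.
Is 1/5 < 1? YES.
Since P[∪ A_i] ≤ 1/5 < 1, the complement has P[∩ A_i^c] ≥ 1 − 1/5 = 4/5 > 0, so some outcome avoids every A_i.

26·p = 1/5 ≈ 0.2000; existence CERTIFIED by the union bound.


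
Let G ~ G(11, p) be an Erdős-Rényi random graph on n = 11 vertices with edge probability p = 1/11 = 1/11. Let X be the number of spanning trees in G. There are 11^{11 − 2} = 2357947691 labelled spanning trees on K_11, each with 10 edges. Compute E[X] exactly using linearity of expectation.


K_11 has 11^{11 − 2} = 2357947691 labelled spanning trees.
For each such spanning tree H, let X_H = 1 if all 10 edges of H are present in G. Then P[X_H = 1] = p^{10} = (1/11)^{10} = 1/25937424601.
By linearity of expectation: E[X] = Σ_H E[X_H] = 2357947691 · p^{10} = 2357947691 · 1/25937424601 = 1/11.
Numerically: E[X] ≈ 0.090909.

E[X] = 2357947691 · (1/11)^{10} = 1/11 ≈ 0.090909.


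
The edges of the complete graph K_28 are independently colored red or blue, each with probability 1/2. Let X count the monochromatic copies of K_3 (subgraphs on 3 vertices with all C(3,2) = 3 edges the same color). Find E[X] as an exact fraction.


Let X = Σ_S X_S over the C(28, 3) = 3276 subsets S of size 3, where X_S = 1 if the K_3 on S is monochromatic.
For a fixed S, the K_3 on S has C(3, 2) = 3 edges. P[all 3 edges red] = (1/2)^3, and likewise for blue, so P[monochromatic] = 2·(1/2)^3 = 2^{1 − 3} = 1/4.
By linearity: E[X] = C(28, 3) · 2^{1 − 3} = 3276 · 1/4 = 819.
Numerically: E[X] ≈ 819.00000.

E[X] = C(28,3)·2^(1−C(3,2)) = 819 ≈ 819.00000.


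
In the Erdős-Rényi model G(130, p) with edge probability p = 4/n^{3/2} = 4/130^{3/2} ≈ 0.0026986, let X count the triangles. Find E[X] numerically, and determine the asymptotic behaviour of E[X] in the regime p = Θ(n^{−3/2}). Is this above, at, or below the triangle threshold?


Number of potential triangles: C(130, 3) = 357760.
Each occurs with probability p³ ≈ (0.0026986)³ ≈ 1.9653273e-08.
By linearity: E[X] = C(130, 3)·p³ ≈ 357760 · 1.9653273e-08 ≈ 0.00703.
Since α = 3/2 > 1, p = c/n^{3/2} = o(1/n) is below the triangle threshold p ~ 1/n. Asymptotically E[X] ~ (c³/6)·n^{3(1−α)} = (4³/6)·n^{-1.5} → 0, so by Markov's inequality G has no triangles w.h.p.

E[X] ≈ 0.00703; in regime p = Θ(1/n^{3/2}) E[X] tends to 0 (below the triangle threshold p ~ 1/n).


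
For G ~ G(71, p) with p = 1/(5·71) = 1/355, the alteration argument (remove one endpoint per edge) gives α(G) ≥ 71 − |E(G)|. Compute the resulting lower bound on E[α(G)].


E[|E(G)|] = C(71, 2)·p = 2485 · (1/355) = 7.
E[α(G)] ≥ n − E[|E(G)|] = 71 − 7 = 64.
Numerically: ≈ 64.000.
(This is only a lower bound; the true E[α(G)] may be larger.)

E[α(G)] ≥ 64 ≈ 64.000.


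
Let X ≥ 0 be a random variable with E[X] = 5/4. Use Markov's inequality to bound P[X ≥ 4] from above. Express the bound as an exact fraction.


μ = E[X] = 5/4, a = 4.
Markov: P[X ≥ 4] ≤ μ/a = (5/4)/4 = 5/16.
Numerically: ≈ 0.31250.
(Since a = 4 > μ = 1.25000, the bound 5/16 is < 1 and informative.)

P[X ≥ 4] ≤ 5/16 ≈ 0.31250.


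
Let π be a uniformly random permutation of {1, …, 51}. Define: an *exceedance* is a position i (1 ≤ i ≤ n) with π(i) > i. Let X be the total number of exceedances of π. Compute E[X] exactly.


Write X = Σ_{i=1}^{51} X_i, where X_i = 1_{π(i) > i}.
For each fixed i, π(i) is uniform over {1, …, 51} (marginal of a uniform permutation), so P[π(i) > i] = (n − i)/n. Summing: Σ_{i=1}^{51} (n − i)/n = (0 + 1 + … + 50)/51 = 51(51 − 1)/(2·51) = (51 − 1)/2.
Hence E[X] = Σ_{i=1}^{51} (51 − i)/51 = 25 ≈ 25.0000.

E[X] = 25 = 25.0000.


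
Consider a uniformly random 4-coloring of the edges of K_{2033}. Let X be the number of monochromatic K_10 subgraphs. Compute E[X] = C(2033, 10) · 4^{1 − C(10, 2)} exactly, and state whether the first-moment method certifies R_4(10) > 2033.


E[X] = C(2033, 10) · 4^{1 − 45} = 325074373196988390113235240 · 4^{−44} = 325074373196988390113235240/309485009821345068724781056.
As a reduced fraction: E[X] = 40634296649623548764154405/38685626227668133590597632 ≈ 1.050.
Is E[X] < 1? NO.
Since E[X] ≥ 1, the first-moment bound is inconclusive at n = 2033; it does NOT by itself certify R_4(10) > 2033.

E[X] = 40634296649623548764154405/38685626227668133590597632 ≈ 1.050; E[X] ≥ 1; first-moment method inconclusive here.


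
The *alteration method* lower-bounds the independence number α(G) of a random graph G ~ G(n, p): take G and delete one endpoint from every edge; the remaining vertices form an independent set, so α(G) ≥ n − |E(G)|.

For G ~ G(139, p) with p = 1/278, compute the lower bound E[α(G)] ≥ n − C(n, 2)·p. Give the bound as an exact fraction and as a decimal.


E[|E(G)|] = C(139, 2)·p = 9591 · (1/278) = 69/2.
E[α(G)] ≥ n − E[|E(G)|] = 139 − 69/2 = 209/2.
Numerically: ≈ 104.50000.
(This is only a lower bound; the true E[α(G)] may be larger.)

E[α(G)] ≥ 209/2 ≈ 104.50000.


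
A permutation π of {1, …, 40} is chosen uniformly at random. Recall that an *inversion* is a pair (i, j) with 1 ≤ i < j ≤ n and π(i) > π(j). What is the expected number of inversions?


Write X = Σ X_I over the C(40, 2) = 780 pairs i < j, with X_I the indicator of one inversion.
There are 780 indicators.
For each fixed pair i < j, the values π(i) and π(j) are two distinct elements of {1, …, 40} in uniformly random order; by symmetry P[π(i) > π(j)] = 1/2.
By linearity: E[X] = 780 · (1/2) = C(40, 2) · (1/2) = 780/2 = 390 ≈ 390.0000.

E[X] = 390 = 390.0000.


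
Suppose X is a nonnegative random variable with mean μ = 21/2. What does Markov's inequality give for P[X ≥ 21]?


μ = E[X] = 21/2, a = 21.
Markov: P[X ≥ 21] ≤ μ/a = (21/2)/21 = 1/2.
Numerically: ≈ 0.500.
(Since a = 21 > μ = 10.500, the bound 1/2 is < 1 and informative.)

P[X ≥ 21] ≤ 1/2 ≈ 0.500.


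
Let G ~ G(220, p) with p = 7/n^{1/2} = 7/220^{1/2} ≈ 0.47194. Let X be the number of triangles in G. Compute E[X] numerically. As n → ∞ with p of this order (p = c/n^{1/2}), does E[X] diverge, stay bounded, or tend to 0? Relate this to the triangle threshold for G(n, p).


Number of potential triangles: C(220, 3) = 1750540.
Each occurs with probability p³ ≈ (0.47194)³ ≈ 1.05113888e-01.
By linearity: E[X] = C(220, 3)·p³ ≈ 1750540 · 1.05113888e-01 ≈ 184006.064883.
Since α = 1/2 < 1, p = c/n^{1/2} ≫ 1/n is above the triangle threshold p ~ 1/n. Asymptotically E[X] ~ (c³/6)·n^{3(1−α)} = (7³/6)·n^{1.5} → ∞; triangles are abundant w.h.p.

E[X] ≈ 184006.064883; in regime p = Θ(1/n^{1/2}) E[X] diverges (above the triangle threshold p ~ 1/n).


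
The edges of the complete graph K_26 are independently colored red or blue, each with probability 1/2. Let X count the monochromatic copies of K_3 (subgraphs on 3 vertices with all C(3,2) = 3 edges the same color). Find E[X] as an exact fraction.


Let X = Σ_S X_S over the C(26, 3) = 2600 subsets S of size 3, where X_S = 1 if the K_3 on S is monochromatic.
For a fixed S, the K_3 on S has C(3, 2) = 3 edges. P[all 3 edges red] = (1/2)^3, and likewise for blue, so P[monochromatic] = 2·(1/2)^3 = 2^{1 − 3} = 1/4.
By linearity: E[X] = C(26, 3) · 2^{1 − 3} = 2600 · 1/4 = 650.
Numerically: E[X] ≈ 650.000000.

E[X] = C(26,3)·2^(1−C(3,2)) = 650 ≈ 650.000000.


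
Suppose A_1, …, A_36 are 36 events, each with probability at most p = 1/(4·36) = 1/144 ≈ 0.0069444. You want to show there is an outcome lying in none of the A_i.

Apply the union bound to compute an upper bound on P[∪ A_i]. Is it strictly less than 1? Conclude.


Union bound: P[∪_{i=1}^{36} A_i] ≤ Σ_i P[A_i] ≤ 36·p = 36·(1/144) = 1/4.
Numerically: 1/4 ≈ 0.2500000.
Is 1/4 < 1? YES.
Since P[∪ A_i] ≤ 1/4 < 1, the complement has P[∩ A_i^c] ≥ 1 − 1/4 = 3/4 > 0, so some outcome avoids every A_i.

36·p = 1/4 ≈ 0.2500000; existence CERTIFIED by the union bound.


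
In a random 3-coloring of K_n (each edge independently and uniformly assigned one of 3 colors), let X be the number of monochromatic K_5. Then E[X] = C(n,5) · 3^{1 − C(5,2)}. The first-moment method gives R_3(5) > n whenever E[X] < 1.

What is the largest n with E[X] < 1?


We need C(n, 5) · 3^{1 − 10} < 1, i.e. C(n, 5) < 3^{10 − 1} = 19683.
Check values of n near the boundary:
  n = 15: C(15, 5) = 3003; 3003 < 19683? YES
  n = 16: C(16, 5) = 4368; 4368 < 19683? YES
  n = 17: C(17, 5) = 6188; 6188 < 19683? YES
  n = 18: C(18, 5) = 8568; 8568 < 19683? YES
  n = 19: C(19, 5) = 11628; 11628 < 19683? YES
  n = 20: C(20, 5) = 15504; 15504 < 19683? YES
  n = 21: C(21, 5) = 20349; 20349 < 19683? NO
The largest n with C(n, 5) < 19683 is n = 20 (where E[X] = 5168/6561 ≈ 0.787685). Hence R_3(5) > 20, i.e. R_3(5) ≥ 21.

Largest n = 20; hence R_3(5) > 20.
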